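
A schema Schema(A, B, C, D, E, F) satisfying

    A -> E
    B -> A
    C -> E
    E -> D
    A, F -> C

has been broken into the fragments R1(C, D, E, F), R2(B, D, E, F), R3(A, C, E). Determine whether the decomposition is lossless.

No

Chase test. Columns are A, B, C, D, E, F; row i has aⱼ where attribute j ∈ Ri, else bᵢⱼ.
Initial tableau (one row per fragment):
  row 1: b11 b12 a3 a4 a5 a6
  row 2: b21 a2 b23 a4 a5 a6
  row 3: a1 b32 a3 b34 a5 b36
Rows 1 and 3 agree on E; apply E→D and equate their D entries.
No row becomes fully distinguished — the join is lossy.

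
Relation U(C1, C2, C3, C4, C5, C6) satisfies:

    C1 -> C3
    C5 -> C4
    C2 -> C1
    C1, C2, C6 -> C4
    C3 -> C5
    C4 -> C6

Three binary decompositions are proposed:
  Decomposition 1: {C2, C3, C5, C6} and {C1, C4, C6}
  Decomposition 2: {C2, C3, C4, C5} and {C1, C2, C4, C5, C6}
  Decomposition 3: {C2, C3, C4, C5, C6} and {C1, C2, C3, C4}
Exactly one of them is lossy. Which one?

Decomposition 1

Decomposition 1: common = {C6}, closure = {C6} → lossy.
Decomposition 2: common = {C2, C4, C5}, closure = {C1, C2, C3, C4, C5, C6} → lossless.
Decomposition 3: common = {C2, C3, C4}, closure = {C1, C2, C3, C4, C5, C6} → lossless.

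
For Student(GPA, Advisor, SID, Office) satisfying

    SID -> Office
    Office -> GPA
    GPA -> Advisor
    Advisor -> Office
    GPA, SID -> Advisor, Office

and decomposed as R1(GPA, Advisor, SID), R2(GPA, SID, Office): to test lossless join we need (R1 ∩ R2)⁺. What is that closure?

R1 ∩ R2 = {GPA, SID}.
SID → Office applies, adding Office
GPA → Advisor applies, adding Advisor
Closure: {GPA, Advisor, SID, Office}.

GPA, Advisor, SID, Office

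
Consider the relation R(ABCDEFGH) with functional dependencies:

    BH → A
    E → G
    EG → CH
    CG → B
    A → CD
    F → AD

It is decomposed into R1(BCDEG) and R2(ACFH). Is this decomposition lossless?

No

Common attributes: R1 ∩ R2 = {C}.
No dependency enlarges {C}, so (C)⁺ = {C}.
The closure contains neither all of R1 = {BCDEG} nor all of R2 = {ACFH}, so the common attributes are not a superkey of either fragment. The join is lossy.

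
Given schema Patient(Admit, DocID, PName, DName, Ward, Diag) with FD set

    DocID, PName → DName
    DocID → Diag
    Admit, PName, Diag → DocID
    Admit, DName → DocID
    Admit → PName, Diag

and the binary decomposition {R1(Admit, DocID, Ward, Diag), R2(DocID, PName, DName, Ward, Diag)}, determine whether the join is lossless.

No

Common attributes: R1 ∩ R2 = {DocID, Ward, Diag}.
No dependency enlarges {DocID, Ward, Diag}, so (DocID, Ward, Diag)⁺ = {DocID, Ward, Diag}.
The closure contains neither all of R1 = {Admit, DocID, Ward, Diag} nor all of R2 = {DocID, PName, DName, Ward, Diag}, so the common attributes are not a superkey of either fragment. The join is lossy.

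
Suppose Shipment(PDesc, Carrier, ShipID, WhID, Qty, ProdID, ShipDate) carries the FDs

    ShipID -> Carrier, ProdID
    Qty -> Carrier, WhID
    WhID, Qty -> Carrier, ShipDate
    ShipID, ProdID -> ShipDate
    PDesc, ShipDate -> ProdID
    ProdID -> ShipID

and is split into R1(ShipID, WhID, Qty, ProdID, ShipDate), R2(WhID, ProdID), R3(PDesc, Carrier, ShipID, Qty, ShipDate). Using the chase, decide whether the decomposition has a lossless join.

Yes

Chase test. Columns are PDesc, Carrier, ShipID, WhID, Qty, ProdID, ShipDate; row i has aⱼ where attribute j ∈ Ri, else bᵢⱼ.
Initial tableau (one row per fragment):
  row 1: b11 b12 a3 a4 a5 a6 a7
  row 2: b21 b22 b23 a4 b25 a6 b27
  row 3: a1 a2 a3 b34 a5 b36 a7
Rows 1 and 3 agree on ShipID; apply ShipID→Carrier, ProdID and equate their Carrier, ProdID entries.
Rows 1 and 3 agree on Qty; apply Qty→Carrier, WhID and equate their Carrier, WhID entries.
Rows 1 and 2 agree on ProdID; apply ProdID→ShipID and equate their ShipID entries.
Rows 1 and 2 agree on ShipID; apply ShipID→Carrier, ProdID and equate their Carrier, ProdID entries.
Rows 1 and 2 agree on ShipID, ProdID; apply ShipID, ProdID→ShipDate and equate their ShipDate entries.
Row 3 is now all distinguished symbols — the join is lossless.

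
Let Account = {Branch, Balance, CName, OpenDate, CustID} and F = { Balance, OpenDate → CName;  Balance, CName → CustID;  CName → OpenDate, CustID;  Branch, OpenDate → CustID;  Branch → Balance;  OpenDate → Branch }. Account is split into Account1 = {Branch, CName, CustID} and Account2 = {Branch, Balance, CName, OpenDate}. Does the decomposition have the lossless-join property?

Common attributes: Account1 ∩ Account2 = {Branch, CName}.
Closure of {Branch, CName}: CName → OpenDate, CustID applies, adding OpenDate, CustID; Branch → Balance applies, adding Balance. So (Branch, CName)⁺ = {Branch, Balance, CName, OpenDate, CustID}.
This closure contains every attribute of Account1, so Account1 ∩ Account2 → Account1. The join is lossless.

Yes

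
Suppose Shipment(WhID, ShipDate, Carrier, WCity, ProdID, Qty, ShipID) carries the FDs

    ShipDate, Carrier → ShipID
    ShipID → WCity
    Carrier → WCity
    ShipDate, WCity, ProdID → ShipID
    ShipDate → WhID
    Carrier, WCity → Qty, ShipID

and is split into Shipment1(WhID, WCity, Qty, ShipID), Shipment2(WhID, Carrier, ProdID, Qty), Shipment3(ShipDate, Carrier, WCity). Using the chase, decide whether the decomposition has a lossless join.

No

Chase test. Columns are WhID, ShipDate, Carrier, WCity, ProdID, Qty, ShipID; row i has aⱼ where attribute j ∈ Shipmenti, else bᵢⱼ.
Initial tableau (one row per fragment):
  row 1: a1 b12 b13 a4 b15 a6 a7
  row 2: a1 b22 a3 b24 a5 a6 b27
  row 3: b31 a2 a3 a4 b35 b36 b37
Rows 2 and 3 agree on Carrier; apply Carrier→WCity and equate their WCity entries.
Rows 2 and 3 agree on Carrier, WCity; apply Carrier, WCity→Qty, ShipID and equate their Qty, ShipID entries.
No row becomes fully distinguished — the join is lossy.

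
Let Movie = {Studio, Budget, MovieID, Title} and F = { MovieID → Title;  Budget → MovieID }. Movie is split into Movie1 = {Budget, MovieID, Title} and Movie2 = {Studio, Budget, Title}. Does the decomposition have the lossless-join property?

Common attributes: Movie1 ∩ Movie2 = {Budget, Title}.
Closure of {Budget, Title}: Budget → MovieID applies, adding MovieID. So (Budget, Title)⁺ = {Budget, MovieID, Title}.
This closure contains every attribute of Movie1, so Movie1 ∩ Movie2 → Movie1. The join is lossless.

Yes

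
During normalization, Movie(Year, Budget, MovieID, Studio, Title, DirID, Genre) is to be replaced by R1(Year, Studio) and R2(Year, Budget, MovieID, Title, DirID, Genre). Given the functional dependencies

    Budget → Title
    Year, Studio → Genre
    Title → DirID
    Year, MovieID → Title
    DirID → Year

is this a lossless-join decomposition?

No

Common attributes: R1 ∩ R2 = {Year}.
No dependency enlarges {Year}, so (Year)⁺ = {Year}.
The closure contains neither all of R1 = {Year, Studio} nor all of R2 = {Year, Budget, MovieID, Title, DirID, Genre}, so the common attributes are not a superkey of either fragment. The join is lossy.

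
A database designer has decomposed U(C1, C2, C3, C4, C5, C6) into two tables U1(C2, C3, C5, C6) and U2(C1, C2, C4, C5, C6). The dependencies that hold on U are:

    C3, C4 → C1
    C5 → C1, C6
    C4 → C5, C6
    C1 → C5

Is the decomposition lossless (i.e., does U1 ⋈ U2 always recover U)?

Common attributes: U1 ∩ U2 = {C2, C5, C6}.
Closure of {C2, C5, C6}: C5 → C1, C6 applies, adding C1. So (C2, C5, C6)⁺ = {C1, C2, C5, C6}.
The closure contains neither all of U1 = {C2, C3, C5, C6} nor all of U2 = {C1, C2, C4, C5, C6}, so the common attributes are not a superkey of either fragment. The join is lossy.

No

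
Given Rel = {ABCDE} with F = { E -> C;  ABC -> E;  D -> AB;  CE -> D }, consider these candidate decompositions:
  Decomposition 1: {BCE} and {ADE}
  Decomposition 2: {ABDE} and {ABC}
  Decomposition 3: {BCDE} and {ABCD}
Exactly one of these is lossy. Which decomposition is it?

Decomposition 1: common = {E}, closure = {ABCDE} → lossless.
Decomposition 2: common = {AB}, closure = {AB} → lossy.
Decomposition 3: common = {BCD}, closure = {ABCDE} → lossless.

Decomposition 2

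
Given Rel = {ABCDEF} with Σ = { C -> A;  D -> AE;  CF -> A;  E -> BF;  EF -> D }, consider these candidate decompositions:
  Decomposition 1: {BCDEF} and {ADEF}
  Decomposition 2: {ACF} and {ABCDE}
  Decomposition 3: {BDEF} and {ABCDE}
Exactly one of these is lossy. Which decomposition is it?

Decomposition 2

Decomposition 1: common = {DEF}, closure = {ABDEF} → lossless.
Decomposition 2: common = {AC}, closure = {AC} → lossy.
Decomposition 3: common = {BDE}, closure = {ABDEF} → lossless.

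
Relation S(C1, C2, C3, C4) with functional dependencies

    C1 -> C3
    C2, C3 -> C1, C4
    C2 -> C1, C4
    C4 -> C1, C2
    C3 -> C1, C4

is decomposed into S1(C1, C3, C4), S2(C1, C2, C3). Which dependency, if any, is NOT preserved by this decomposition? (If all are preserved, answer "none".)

none

C1 → C3 lies within S1.
C2, C3 → C1, C4: restricted closure across fragments reaches C1, C4.
C2 → C1, C4: restricted closure across fragments reaches C1, C4.
C4 → C1, C2: restricted closure across fragments reaches C1, C2.
C3 → C1, C4 lies within S1.
Every dependency is enforceable on the fragments, so the decomposition is dependency-preserving.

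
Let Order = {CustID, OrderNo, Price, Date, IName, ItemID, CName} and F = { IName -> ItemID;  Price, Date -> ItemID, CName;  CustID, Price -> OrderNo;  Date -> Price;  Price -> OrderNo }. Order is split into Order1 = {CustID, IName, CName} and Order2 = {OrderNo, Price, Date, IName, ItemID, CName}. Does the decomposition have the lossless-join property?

Common attributes: Order1 ∩ Order2 = {IName, CName}.
Closure of {IName, CName}: IName → ItemID applies, adding ItemID. So (IName, CName)⁺ = {IName, ItemID, CName}.
The closure contains neither all of Order1 = {CustID, IName, CName} nor all of Order2 = {OrderNo, Price, Date, IName, ItemID, CName}, so the common attributes are not a superkey of either fragment. The join is lossy.

No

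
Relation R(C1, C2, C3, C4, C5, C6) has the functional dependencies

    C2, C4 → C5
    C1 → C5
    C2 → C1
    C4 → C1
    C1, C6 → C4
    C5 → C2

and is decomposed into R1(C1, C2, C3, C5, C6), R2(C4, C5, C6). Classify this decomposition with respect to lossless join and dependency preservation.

Lossless test: (C5, C6)⁺ = {C1, C2, C4, C5, C6}, which contains all of one fragment — lossless.
Dependency preservation: C2, C4 → C5; C4 → C1; C1, C6 → C4 are not contained in any single fragment, but the restricted closure of each left-hand side across the fragments still reaches the right-hand side; the remaining FDs each lie inside some fragment. All dependencies are preserved.

lossless and dependency-preserving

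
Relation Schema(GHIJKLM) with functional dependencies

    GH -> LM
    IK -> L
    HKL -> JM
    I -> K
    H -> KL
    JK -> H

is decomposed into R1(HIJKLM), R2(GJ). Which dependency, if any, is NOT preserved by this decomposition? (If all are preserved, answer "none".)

none

GH → LM: restricted closure across fragments reaches LM.
IK → L lies within R1.
HKL → JM lies within R1.
I → K lies within R1.
H → KL lies within R1.
JK → H lies within R1.
Every dependency is enforceable on the fragments, so the decomposition is dependency-preserving.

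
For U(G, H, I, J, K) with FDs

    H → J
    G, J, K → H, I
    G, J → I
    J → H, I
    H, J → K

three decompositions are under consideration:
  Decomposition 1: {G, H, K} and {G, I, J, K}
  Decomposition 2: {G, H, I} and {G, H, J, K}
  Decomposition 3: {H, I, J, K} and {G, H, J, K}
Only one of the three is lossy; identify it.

Decomposition 1: common = {G, K}, closure = {G, K} → lossy.
Decomposition 2: common = {G, H}, closure = {G, H, I, J, K} → lossless.
Decomposition 3: common = {H, J, K}, closure = {H, I, J, K} → lossless.

Decomposition 1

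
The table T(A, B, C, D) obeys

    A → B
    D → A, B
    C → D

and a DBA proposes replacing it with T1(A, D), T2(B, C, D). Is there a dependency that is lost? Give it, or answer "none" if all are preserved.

A → B

Check A → B: no single fragment contains all of {A, B}, and the restricted closure of {A} across the fragments never reaches {B}.
D → A, B is preserved.
C → D is preserved.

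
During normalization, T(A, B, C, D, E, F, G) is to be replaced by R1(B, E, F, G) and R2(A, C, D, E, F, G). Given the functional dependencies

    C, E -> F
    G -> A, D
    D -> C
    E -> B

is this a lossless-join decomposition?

Common attributes: R1 ∩ R2 = {E, F, G}.
Closure of {E, F, G}: G → A, D applies, adding A, D; D → C applies, adding C; E → B applies, adding B. So (E, F, G)⁺ = {A, B, C, D, E, F, G}.
This closure contains every attribute of R1, so R1 ∩ R2 → R1. The join is lossless.

Yes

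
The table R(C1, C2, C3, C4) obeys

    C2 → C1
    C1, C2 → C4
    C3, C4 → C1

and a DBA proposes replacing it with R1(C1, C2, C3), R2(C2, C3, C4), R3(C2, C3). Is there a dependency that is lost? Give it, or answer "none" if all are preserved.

C3, C4 → C1

Check C3, C4 → C1: no single fragment contains all of {C1, C3, C4}, and the restricted closure of {C3, C4} across the fragments never reaches {C1}.
C2 → C1 is preserved.
C1, C2 → C4 is preserved.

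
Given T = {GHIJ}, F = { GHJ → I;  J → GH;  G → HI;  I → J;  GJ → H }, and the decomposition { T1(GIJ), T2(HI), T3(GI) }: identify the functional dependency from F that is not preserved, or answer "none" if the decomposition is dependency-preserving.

none

GHJ → I: restricted closure across fragments reaches I.
J → GH: restricted closure across fragments reaches GH.
G → HI: restricted closure across fragments reaches HI.
I → J lies within T1.
GJ → H: restricted closure across fragments reaches H.
Every dependency is enforceable on the fragments, so the decomposition is dependency-preserving.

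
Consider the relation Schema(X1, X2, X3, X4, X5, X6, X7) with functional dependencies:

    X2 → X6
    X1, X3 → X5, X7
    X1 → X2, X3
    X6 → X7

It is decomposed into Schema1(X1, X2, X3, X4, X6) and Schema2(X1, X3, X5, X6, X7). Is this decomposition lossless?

Yes

Common attributes: Schema1 ∩ Schema2 = {X1, X3, X6}.
Closure of {X1, X3, X6}: X1, X3 → X5, X7 applies, adding X5, X7; X1 → X2, X3 applies, adding X2. So (X1, X3, X6)⁺ = {X1, X2, X3, X5, X6, X7}.
This closure contains every attribute of Schema2, so Schema1 ∩ Schema2 → Schema2. The join is lossless.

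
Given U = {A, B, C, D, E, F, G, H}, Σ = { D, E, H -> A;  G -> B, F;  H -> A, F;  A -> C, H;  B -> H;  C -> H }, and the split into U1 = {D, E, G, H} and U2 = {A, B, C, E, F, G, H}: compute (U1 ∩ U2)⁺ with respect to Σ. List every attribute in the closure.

A, B, C, E, F, G, H

U1 ∩ U2 = {E, G, H}.
G → B, F applies, adding B, F
H → A, F applies, adding A
A → C, H applies, adding C
Closure: {A, B, C, E, F, G, H}.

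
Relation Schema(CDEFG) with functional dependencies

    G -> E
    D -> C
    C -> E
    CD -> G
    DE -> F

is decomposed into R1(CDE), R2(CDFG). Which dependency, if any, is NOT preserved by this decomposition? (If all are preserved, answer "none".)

Check G → E: no single fragment contains all of {EG}, and the restricted closure of {G} across the fragments never reaches {E}.
D → C is preserved.
C → E is preserved.
CD → G is preserved.
DE → F is preserved.

G -> E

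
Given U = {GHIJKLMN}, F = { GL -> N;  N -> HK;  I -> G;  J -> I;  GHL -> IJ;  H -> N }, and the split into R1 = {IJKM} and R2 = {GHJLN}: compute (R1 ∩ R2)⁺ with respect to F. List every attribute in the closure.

GIJ

R1 ∩ R2 = {J}.
J → I applies, adding I
I → G applies, adding G
Closure: {GIJ}.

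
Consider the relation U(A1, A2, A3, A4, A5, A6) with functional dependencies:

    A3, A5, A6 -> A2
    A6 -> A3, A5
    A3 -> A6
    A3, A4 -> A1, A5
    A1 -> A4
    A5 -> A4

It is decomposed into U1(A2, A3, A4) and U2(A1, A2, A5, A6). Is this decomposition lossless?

No

Common attributes: U1 ∩ U2 = {A2}.
No dependency enlarges {A2}, so (A2)⁺ = {A2}.
The closure contains neither all of U1 = {A2, A3, A4} nor all of U2 = {A1, A2, A5, A6}, so the common attributes are not a superkey of either fragment. The join is lossy.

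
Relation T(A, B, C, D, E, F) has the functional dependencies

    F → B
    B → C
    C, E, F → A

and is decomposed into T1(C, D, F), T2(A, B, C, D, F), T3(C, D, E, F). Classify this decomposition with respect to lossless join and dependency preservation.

Lossless test (chase): Rows 1 and 2 agree on F; apply F→B and equate their B entries. Rows 1 and 3 agree on F; apply F→B and equate their B entries. No row becomes fully distinguished — the join is lossy.
Dependency preservation: the restricted closure of {C, E, F} across the fragments never reaches {A}, so C, E, F → A cannot be enforced without a join — not preserved.

lossy and not dependency-preserving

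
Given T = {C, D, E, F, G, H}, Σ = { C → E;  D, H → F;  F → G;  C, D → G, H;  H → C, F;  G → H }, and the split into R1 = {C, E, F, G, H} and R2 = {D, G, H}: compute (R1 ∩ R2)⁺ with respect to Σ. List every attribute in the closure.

C, E, F, G, H

R1 ∩ R2 = {G, H}.
H → C, F applies, adding C, F
C → E applies, adding E
Closure: {C, E, F, G, H}.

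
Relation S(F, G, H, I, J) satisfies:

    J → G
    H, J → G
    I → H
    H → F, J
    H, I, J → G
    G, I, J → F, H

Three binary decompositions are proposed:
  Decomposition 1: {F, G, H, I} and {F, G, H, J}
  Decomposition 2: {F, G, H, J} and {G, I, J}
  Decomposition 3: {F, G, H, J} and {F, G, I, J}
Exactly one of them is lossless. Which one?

Decomposition 1: common = {F, G, H}, closure = {F, G, H, J} → lossless.
Decomposition 2: common = {G, J}, closure = {G, J} → lossy.
Decomposition 3: common = {F, G, J}, closure = {F, G, J} → lossy.

Decomposition 1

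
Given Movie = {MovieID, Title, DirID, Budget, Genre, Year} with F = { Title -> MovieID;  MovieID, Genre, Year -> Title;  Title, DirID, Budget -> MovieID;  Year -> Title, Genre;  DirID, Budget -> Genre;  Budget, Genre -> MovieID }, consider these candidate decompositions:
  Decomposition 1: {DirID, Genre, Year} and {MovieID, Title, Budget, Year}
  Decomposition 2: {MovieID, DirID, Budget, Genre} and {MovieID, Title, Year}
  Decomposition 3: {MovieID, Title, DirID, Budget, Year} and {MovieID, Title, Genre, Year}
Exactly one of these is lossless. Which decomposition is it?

Decomposition 1: common = {Year}, closure = {MovieID, Title, Genre, Year} → lossy.
Decomposition 2: common = {MovieID}, closure = {MovieID} → lossy.
Decomposition 3: common = {MovieID, Title, Year}, closure = {MovieID, Title, Genre, Year} → lossless.

Decomposition 3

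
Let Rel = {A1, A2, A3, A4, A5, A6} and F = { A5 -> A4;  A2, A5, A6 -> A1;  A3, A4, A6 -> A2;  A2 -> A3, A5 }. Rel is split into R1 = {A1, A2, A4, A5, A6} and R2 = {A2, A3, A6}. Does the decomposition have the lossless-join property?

Common attributes: R1 ∩ R2 = {A2, A6}.
Closure of {A2, A6}: A2 → A3, A5 applies, adding A3, A5; A5 → A4 applies, adding A4; A2, A5, A6 → A1 applies, adding A1. So (A2, A6)⁺ = {A1, A2, A3, A4, A5, A6}.
This closure contains every attribute of R1, so R1 ∩ R2 → R1. The join is lossless.

Yes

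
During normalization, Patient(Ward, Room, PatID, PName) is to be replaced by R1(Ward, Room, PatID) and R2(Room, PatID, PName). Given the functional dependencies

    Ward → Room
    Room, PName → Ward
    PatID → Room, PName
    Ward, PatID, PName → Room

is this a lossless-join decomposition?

Yes

Common attributes: R1 ∩ R2 = {Room, PatID}.
Closure of {Room, PatID}: PatID → Room, PName applies, adding PName; Room, PName → Ward applies, adding Ward. So (Room, PatID)⁺ = {Ward, Room, PatID, PName}.
This closure contains every attribute of R1, so R1 ∩ R2 → R1. The join is lossless.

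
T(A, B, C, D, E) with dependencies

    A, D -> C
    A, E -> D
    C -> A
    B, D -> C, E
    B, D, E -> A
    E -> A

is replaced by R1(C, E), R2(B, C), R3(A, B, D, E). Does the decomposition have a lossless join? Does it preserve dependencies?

Lossless test (chase): Rows 1 and 2 agree on C; apply C→A and equate their A entries. Rows 1 and 3 agree on E; apply E→A and equate their A entries. Rows 1 and 3 agree on A, E; apply A, E→D and equate their D entries. Rows 1 and 3 agree on A, D; apply A, D→C and equate their C entries. Row 3 is now all distinguished symbols — the join is lossless.
Dependency preservation: the restricted closure of {A, D} across the fragments never reaches {C}, so A, D → C cannot be enforced without a join — not preserved.

lossless but not dependency-preserving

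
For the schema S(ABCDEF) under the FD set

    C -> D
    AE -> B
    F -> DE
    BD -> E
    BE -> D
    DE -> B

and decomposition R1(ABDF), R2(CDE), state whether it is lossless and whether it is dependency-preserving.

Lossless test: (D)⁺ = {D}, which is a superkey of neither fragment — lossy.
Dependency preservation: the restricted closure of {AE} across the fragments never reaches {B}, so AE → B cannot be enforced without a join — not preserved.

lossy and not dependency-preserving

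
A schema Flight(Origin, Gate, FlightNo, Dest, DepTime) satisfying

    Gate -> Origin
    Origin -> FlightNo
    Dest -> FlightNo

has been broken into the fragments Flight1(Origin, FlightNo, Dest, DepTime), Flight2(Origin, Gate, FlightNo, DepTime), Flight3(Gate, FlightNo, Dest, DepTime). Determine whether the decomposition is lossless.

Yes

Chase test. Columns are Origin, Gate, FlightNo, Dest, DepTime; row i has aⱼ where attribute j ∈ Flighti, else bᵢⱼ.
Initial tableau (one row per fragment):
  row 1: a1 b12 a3 a4 a5
  row 2: a1 a2 a3 b24 a5
  row 3: b31 a2 a3 a4 a5
Rows 2 and 3 agree on Gate; apply Gate→Origin and equate their Origin entries.
Row 3 is now all distinguished symbols — the join is lossless.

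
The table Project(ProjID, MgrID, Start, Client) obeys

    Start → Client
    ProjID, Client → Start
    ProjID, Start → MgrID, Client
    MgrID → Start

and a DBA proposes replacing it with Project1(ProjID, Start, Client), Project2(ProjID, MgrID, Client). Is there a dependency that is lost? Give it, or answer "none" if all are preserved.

MgrID → Start

Check MgrID → Start: no single fragment contains all of {MgrID, Start}, and the restricted closure of {MgrID} across the fragments never reaches {Start}.
Start → Client is preserved.
ProjID, Client → Start is preserved.
ProjID, Start → MgrID, Client is preserved.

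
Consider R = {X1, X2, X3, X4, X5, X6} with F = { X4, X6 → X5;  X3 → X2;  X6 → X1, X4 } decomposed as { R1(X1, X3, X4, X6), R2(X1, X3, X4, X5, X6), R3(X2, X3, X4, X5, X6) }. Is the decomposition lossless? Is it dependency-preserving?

Lossless test (chase): Rows 1 and 2 agree on X4, X6; apply X4, X6→X5 and equate their X5 entries. Rows 1 and 2 agree on X3; apply X3→X2 and equate their X2 entries. Rows 1 and 3 agree on X3; apply X3→X2 and equate their X2 entries. Rows 1 and 3 agree on X6; apply X6→X1, X4 and equate their X1, X4 entries. Row 1 is now all distinguished symbols — the join is lossless.
Dependency preservation: every FD's attributes lie within a single fragment, so each can be enforced locally — preserved.

lossless and dependency-preserving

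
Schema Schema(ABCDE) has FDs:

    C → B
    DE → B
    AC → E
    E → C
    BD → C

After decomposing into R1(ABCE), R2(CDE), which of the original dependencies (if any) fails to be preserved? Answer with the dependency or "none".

BD → C

Check BD → C: no single fragment contains all of {BCD}, and the restricted closure of {BD} across the fragments never reaches {C}.
C → B is preserved.
DE → B is preserved.
AC → E is preserved.
E → C is preserved.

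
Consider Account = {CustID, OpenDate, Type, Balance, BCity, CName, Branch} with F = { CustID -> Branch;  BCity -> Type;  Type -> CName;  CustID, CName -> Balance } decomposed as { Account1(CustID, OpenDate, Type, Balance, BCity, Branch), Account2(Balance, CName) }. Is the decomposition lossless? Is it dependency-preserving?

Lossless test: (Balance)⁺ = {Balance}, which is a superkey of neither fragment — lossy.
Dependency preservation: the restricted closure of {Type} across the fragments never reaches {CName}, so Type → CName cannot be enforced without a join — not preserved.

lossy and not dependency-preserving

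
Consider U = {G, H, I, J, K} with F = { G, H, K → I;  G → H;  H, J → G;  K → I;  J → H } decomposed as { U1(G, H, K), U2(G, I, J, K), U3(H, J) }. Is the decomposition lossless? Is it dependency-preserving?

Lossless test (chase): Rows 1 and 2 agree on G; apply G→H and equate their H entries. Rows 2 and 3 agree on H, J; apply H, J→G and equate their G entries. Rows 1 and 2 agree on K; apply K→I and equate their I entries. Row 2 is now all distinguished symbols — the join is lossless.
Dependency preservation: G, H, K → I; H, J → G are not contained in any single fragment, but the restricted closure of each left-hand side across the fragments still reaches the right-hand side; the remaining FDs each lie inside some fragment. All dependencies are preserved.

lossless and dependency-preserving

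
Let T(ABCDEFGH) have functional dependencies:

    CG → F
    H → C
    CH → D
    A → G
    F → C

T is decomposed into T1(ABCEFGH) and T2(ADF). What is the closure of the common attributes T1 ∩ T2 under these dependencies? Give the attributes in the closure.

ACFG

T1 ∩ T2 = {AF}.
A → G applies, adding G
F → C applies, adding C
Closure: {ACFG}.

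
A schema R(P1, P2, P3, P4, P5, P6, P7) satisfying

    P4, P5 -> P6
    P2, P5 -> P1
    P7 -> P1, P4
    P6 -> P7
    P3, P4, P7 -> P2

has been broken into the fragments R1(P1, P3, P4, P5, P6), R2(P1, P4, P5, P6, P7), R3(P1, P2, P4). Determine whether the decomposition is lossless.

No

Chase test. Columns are P1, P2, P3, P4, P5, P6, P7; row i has aⱼ where attribute j ∈ Ri, else bᵢⱼ.
Initial tableau (one row per fragment):
  row 1: a1 b12 a3 a4 a5 a6 b17
  row 2: a1 b22 b23 a4 a5 a6 a7
  row 3: a1 a2 b33 a4 b35 b36 b37
Rows 1 and 2 agree on P6; apply P6→P7 and equate their P7 entries.
No row becomes fully distinguished — the join is lossy.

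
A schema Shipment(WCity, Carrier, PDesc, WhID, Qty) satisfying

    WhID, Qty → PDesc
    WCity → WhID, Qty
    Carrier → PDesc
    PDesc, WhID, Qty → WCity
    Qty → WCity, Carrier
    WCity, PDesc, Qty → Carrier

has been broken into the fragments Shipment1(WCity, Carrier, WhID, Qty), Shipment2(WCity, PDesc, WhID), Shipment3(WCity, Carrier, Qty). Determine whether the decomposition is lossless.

Chase test. Columns are WCity, Carrier, PDesc, WhID, Qty; row i has aⱼ where attribute j ∈ Shipmenti, else bᵢⱼ.
Initial tableau (one row per fragment):
  row 1: a1 a2 b13 a4 a5
  row 2: a1 b22 a3 a4 b25
  row 3: a1 a2 b33 b34 a5
Rows 1 and 2 agree on WCity; apply WCity→WhID, Qty and equate their WhID, Qty entries.
Rows 1 and 3 agree on WCity; apply WCity→WhID, Qty and equate their WhID, Qty entries.
Rows 1 and 3 agree on Carrier; apply Carrier→PDesc and equate their PDesc entries.
Rows 1 and 2 agree on Qty; apply Qty→WCity, Carrier and equate their WCity, Carrier entries.
Rows 1 and 2 agree on WhID, Qty; apply WhID, Qty→PDesc and equate their PDesc entries.
Row 1 is now all distinguished symbols — the join is lossless.

Yes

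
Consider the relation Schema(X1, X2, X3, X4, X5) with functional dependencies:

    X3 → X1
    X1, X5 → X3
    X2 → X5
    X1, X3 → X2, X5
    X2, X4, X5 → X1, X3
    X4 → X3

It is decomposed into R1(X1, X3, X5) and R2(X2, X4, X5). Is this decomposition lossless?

Common attributes: R1 ∩ R2 = {X5}.
No dependency enlarges {X5}, so (X5)⁺ = {X5}.
The closure contains neither all of R1 = {X1, X3, X5} nor all of R2 = {X2, X4, X5}, so the common attributes are not a superkey of either fragment. The join is lossy.

No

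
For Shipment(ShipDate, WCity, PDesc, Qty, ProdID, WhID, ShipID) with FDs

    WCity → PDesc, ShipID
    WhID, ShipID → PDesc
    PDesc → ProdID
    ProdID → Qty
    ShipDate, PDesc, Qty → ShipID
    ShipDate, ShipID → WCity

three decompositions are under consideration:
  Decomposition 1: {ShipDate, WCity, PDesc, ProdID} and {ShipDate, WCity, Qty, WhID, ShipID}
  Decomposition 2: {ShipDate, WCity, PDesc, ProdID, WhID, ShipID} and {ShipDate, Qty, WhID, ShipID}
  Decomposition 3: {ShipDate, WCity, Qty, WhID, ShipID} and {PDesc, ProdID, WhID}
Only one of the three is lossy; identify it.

Decomposition 3

Decomposition 1: common = {ShipDate, WCity}, closure = {ShipDate, WCity, PDesc, Qty, ProdID, ShipID} → lossless.
Decomposition 2: common = {ShipDate, WhID, ShipID}, closure = {ShipDate, WCity, PDesc, Qty, ProdID, WhID, ShipID} → lossless.
Decomposition 3: common = {WhID}, closure = {WhID} → lossy.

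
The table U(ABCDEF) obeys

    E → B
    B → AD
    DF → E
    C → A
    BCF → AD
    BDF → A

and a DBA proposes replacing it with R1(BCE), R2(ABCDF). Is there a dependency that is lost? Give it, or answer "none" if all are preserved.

Check DF → E: no single fragment contains all of {DEF}, and the restricted closure of {DF} across the fragments never reaches {E}.
E → B is preserved.
B → AD is preserved.
C → A is preserved.
BCF → AD is preserved.
BDF → A is preserved.

DF → E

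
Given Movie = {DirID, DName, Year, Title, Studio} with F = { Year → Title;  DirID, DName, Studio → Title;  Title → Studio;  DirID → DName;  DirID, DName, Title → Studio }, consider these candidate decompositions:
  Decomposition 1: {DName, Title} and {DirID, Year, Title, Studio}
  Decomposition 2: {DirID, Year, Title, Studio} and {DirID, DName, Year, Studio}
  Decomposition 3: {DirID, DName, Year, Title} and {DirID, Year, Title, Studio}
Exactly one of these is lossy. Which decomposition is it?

Decomposition 1: common = {Title}, closure = {Title, Studio} → lossy.
Decomposition 2: common = {DirID, Year, Studio}, closure = {DirID, DName, Year, Title, Studio} → lossless.
Decomposition 3: common = {DirID, Year, Title}, closure = {DirID, DName, Year, Title, Studio} → lossless.

Decomposition 1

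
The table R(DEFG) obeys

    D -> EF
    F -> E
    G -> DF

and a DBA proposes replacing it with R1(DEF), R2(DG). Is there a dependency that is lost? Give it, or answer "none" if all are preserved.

none

D → EF lies within R1.
F → E lies within R1.
G → DF: restricted closure across fragments reaches DF.
Every dependency is enforceable on the fragments, so the decomposition is dependency-preserving.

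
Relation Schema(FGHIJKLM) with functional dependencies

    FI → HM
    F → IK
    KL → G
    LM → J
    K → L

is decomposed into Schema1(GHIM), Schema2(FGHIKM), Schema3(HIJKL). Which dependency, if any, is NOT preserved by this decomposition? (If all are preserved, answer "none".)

LM → J

Check LM → J: no single fragment contains all of {JLM}, and the restricted closure of {LM} across the fragments never reaches {J}.
FI → HM is preserved.
F → IK is preserved.
KL → G is preserved.
K → L is preserved.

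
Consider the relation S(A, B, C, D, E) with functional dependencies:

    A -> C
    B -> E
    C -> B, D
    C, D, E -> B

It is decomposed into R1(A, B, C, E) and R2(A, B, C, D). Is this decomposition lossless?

Common attributes: R1 ∩ R2 = {A, B, C}.
Closure of {A, B, C}: B → E applies, adding E; C → B, D applies, adding D. So (A, B, C)⁺ = {A, B, C, D, E}.
This closure contains every attribute of R1, so R1 ∩ R2 → R1. The join is lossless.

Yes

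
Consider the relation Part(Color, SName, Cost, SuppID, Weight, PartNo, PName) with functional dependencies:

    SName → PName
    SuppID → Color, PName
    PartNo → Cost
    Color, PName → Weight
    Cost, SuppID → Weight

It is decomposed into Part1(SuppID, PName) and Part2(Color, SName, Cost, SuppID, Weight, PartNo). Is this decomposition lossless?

Common attributes: Part1 ∩ Part2 = {SuppID}.
Closure of {SuppID}: SuppID → Color, PName applies, adding Color, PName; Color, PName → Weight applies, adding Weight. So (SuppID)⁺ = {Color, SuppID, Weight, PName}.
This closure contains every attribute of Part1, so Part1 ∩ Part2 → Part1. The join is lossless.

Yes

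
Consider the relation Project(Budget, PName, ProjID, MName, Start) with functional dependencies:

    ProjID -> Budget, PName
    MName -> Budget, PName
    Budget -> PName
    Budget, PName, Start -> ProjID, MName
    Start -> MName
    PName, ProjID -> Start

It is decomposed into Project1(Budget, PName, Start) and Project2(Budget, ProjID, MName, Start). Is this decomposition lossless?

Yes

Common attributes: Project1 ∩ Project2 = {Budget, Start}.
Closure of {Budget, Start}: Budget → PName applies, adding PName; Budget, PName, Start → ProjID, MName applies, adding ProjID, MName. So (Budget, Start)⁺ = {Budget, PName, ProjID, MName, Start}.
This closure contains every attribute of Project1, so Project1 ∩ Project2 → Project1. The join is lossless.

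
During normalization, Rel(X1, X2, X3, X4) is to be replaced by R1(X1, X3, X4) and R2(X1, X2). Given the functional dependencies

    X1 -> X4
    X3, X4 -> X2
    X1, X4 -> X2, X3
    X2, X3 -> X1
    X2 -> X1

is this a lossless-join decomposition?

Yes

Common attributes: R1 ∩ R2 = {X1}.
Closure of {X1}: X1 → X4 applies, adding X4; X1, X4 → X2, X3 applies, adding X2, X3. So (X1)⁺ = {X1, X2, X3, X4}.
This closure contains every attribute of R1, so R1 ∩ R2 → R1. The join is lossless.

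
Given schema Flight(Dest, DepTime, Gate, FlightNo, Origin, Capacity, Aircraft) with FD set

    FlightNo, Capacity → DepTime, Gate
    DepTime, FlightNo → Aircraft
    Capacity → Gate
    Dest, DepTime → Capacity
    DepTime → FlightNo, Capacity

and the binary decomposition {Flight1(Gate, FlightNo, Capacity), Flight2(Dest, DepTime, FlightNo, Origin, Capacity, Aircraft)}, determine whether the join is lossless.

Common attributes: Flight1 ∩ Flight2 = {FlightNo, Capacity}.
Closure of {FlightNo, Capacity}: FlightNo, Capacity → DepTime, Gate applies, adding DepTime, Gate; DepTime, FlightNo → Aircraft applies, adding Aircraft. So (FlightNo, Capacity)⁺ = {DepTime, Gate, FlightNo, Capacity, Aircraft}.
This closure contains every attribute of Flight1, so Flight1 ∩ Flight2 → Flight1. The join is lossless.

Yes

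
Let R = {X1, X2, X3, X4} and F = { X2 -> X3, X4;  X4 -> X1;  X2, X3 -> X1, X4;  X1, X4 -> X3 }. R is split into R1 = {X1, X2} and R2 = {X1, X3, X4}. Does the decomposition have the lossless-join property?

No

Common attributes: R1 ∩ R2 = {X1}.
No dependency enlarges {X1}, so (X1)⁺ = {X1}.
The closure contains neither all of R1 = {X1, X2} nor all of R2 = {X1, X3, X4}, so the common attributes are not a superkey of either fragment. The join is lossy.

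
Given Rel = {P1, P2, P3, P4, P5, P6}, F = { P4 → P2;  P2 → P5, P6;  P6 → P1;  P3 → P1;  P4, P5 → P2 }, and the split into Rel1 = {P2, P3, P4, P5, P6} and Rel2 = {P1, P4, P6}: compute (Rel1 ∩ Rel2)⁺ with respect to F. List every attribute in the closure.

P1, P2, P4, P5, P6

Rel1 ∩ Rel2 = {P4, P6}.
P4 → P2 applies, adding P2
P2 → P5, P6 applies, adding P5
P6 → P1 applies, adding P1
Closure: {P1, P2, P4, P5, P6}.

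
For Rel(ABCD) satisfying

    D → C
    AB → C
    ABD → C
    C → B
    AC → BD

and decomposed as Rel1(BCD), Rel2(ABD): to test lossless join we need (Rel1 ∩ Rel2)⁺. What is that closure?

Rel1 ∩ Rel2 = {BD}.
D → C applies, adding C
Closure: {BCD}.

BCD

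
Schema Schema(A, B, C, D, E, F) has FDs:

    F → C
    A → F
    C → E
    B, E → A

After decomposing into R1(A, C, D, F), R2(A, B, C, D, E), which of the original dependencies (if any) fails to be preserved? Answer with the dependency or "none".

none

F → C lies within R1.
A → F lies within R1.
C → E lies within R2.
B, E → A lies within R2.
Every dependency is enforceable on the fragments, so the decomposition is dependency-preserving.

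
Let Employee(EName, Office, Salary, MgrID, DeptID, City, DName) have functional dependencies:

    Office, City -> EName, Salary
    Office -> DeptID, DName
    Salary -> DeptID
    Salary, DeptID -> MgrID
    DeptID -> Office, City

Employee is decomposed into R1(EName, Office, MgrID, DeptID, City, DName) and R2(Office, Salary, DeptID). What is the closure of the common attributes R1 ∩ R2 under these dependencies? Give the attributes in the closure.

EName, Office, Salary, MgrID, DeptID, City, DName

R1 ∩ R2 = {Office, DeptID}.
Office → DeptID, DName applies, adding DName
DeptID → Office, City applies, adding City
Office, City → EName, Salary applies, adding EName, Salary
Salary, DeptID → MgrID applies, adding MgrID
Closure: {EName, Office, Salary, MgrID, DeptID, City, DName}.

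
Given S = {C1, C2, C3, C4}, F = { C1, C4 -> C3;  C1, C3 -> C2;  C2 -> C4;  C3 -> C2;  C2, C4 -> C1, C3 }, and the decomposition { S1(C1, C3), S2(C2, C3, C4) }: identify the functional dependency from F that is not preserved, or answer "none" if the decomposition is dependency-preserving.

C1, C4 -> C3

Check C1, C4 → C3: no single fragment contains all of {C1, C3, C4}, and the restricted closure of {C1, C4} across the fragments never reaches {C3}.
C1, C3 → C2 is preserved.
C2 → C4 is preserved.
C3 → C2 is preserved.
C2, C4 → C1, C3 is preserved.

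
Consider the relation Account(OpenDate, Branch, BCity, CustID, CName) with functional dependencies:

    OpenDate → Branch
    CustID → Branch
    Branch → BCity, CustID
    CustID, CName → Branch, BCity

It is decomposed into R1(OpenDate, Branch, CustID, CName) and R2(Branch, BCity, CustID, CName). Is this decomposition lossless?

Yes

Common attributes: R1 ∩ R2 = {Branch, CustID, CName}.
Closure of {Branch, CustID, CName}: Branch → BCity, CustID applies, adding BCity. So (Branch, CustID, CName)⁺ = {Branch, BCity, CustID, CName}.
This closure contains every attribute of R2, so R1 ∩ R2 → R2. The join is lossless.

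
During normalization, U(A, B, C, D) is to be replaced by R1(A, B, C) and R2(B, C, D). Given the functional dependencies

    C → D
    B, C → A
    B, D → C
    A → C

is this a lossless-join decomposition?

Common attributes: R1 ∩ R2 = {B, C}.
Closure of {B, C}: C → D applies, adding D; B, C → A applies, adding A. So (B, C)⁺ = {A, B, C, D}.
This closure contains every attribute of R1, so R1 ∩ R2 → R1. The join is lossless.

Yes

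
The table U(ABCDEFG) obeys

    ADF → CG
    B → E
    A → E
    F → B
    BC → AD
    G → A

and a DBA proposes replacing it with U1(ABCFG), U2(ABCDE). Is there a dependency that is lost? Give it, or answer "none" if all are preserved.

ADF → CG

Check ADF → CG: no single fragment contains all of {ACDFG}, and the restricted closure of {ADF} across the fragments never reaches {CG}.
B → E is preserved.
A → E is preserved.
F → B is preserved.
BC → AD is preserved.
G → A is preserved.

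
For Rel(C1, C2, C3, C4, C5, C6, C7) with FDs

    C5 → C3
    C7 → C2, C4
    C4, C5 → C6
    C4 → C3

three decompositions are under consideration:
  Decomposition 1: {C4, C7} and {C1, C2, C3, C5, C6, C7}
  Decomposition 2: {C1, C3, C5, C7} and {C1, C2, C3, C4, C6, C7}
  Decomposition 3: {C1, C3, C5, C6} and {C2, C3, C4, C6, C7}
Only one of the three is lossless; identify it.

Decomposition 1: common = {C7}, closure = {C2, C3, C4, C7} → lossless.
Decomposition 2: common = {C1, C3, C7}, closure = {C1, C2, C3, C4, C7} → lossy.
Decomposition 3: common = {C3, C6}, closure = {C3, C6} → lossy.

Decomposition 1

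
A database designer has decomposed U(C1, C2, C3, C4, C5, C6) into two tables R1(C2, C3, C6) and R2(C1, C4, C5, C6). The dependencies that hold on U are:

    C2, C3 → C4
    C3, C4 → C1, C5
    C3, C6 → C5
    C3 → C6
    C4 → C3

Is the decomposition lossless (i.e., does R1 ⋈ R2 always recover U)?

Common attributes: R1 ∩ R2 = {C6}.
No dependency enlarges {C6}, so (C6)⁺ = {C6}.
The closure contains neither all of R1 = {C2, C3, C6} nor all of R2 = {C1, C4, C5, C6}, so the common attributes are not a superkey of either fragment. The join is lossy.

No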